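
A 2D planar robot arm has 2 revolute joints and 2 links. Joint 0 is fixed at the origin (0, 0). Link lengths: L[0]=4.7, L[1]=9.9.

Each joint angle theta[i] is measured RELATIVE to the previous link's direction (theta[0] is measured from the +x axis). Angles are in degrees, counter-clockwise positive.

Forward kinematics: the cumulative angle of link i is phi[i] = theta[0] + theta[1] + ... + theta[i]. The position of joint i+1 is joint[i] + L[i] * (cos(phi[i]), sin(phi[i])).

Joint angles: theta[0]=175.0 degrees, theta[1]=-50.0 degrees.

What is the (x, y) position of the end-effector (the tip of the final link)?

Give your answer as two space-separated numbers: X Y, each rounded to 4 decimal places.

joint[0] = (0.0000, 0.0000)  (base)
link 0: phi[0] = 175 = 175 deg
  cos(175 deg) = -0.9962, sin(175 deg) = 0.0872
  joint[1] = (0.0000, 0.0000) + 4.7 * (-0.9962, 0.0872) = (0.0000 + -4.6821, 0.0000 + 0.4096) = (-4.6821, 0.4096)
link 1: phi[1] = 175 + -50 = 125 deg
  cos(125 deg) = -0.5736, sin(125 deg) = 0.8192
  joint[2] = (-4.6821, 0.4096) + 9.9 * (-0.5736, 0.8192) = (-4.6821 + -5.6784, 0.4096 + 8.1096) = (-10.3605, 8.5192)
End effector: (-10.3605, 8.5192)

Answer: -10.3605 8.5192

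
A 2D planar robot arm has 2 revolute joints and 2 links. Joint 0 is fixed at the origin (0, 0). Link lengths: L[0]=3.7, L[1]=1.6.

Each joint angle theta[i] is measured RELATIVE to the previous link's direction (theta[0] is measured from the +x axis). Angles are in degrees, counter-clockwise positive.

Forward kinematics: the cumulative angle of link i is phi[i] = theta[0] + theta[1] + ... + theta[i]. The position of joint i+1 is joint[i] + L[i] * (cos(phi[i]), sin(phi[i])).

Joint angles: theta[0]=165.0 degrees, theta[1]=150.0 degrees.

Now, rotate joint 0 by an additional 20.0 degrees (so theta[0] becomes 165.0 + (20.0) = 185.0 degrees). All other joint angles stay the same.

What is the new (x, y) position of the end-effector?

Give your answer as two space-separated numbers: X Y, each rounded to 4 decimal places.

Answer: -2.2358 -0.9987

Derivation:
joint[0] = (0.0000, 0.0000)  (base)
link 0: phi[0] = 185 = 185 deg
  cos(185 deg) = -0.9962, sin(185 deg) = -0.0872
  joint[1] = (0.0000, 0.0000) + 3.7 * (-0.9962, -0.0872) = (0.0000 + -3.6859, 0.0000 + -0.3225) = (-3.6859, -0.3225)
link 1: phi[1] = 185 + 150 = 335 deg
  cos(335 deg) = 0.9063, sin(335 deg) = -0.4226
  joint[2] = (-3.6859, -0.3225) + 1.6 * (0.9063, -0.4226) = (-3.6859 + 1.4501, -0.3225 + -0.6762) = (-2.2358, -0.9987)
End effector: (-2.2358, -0.9987)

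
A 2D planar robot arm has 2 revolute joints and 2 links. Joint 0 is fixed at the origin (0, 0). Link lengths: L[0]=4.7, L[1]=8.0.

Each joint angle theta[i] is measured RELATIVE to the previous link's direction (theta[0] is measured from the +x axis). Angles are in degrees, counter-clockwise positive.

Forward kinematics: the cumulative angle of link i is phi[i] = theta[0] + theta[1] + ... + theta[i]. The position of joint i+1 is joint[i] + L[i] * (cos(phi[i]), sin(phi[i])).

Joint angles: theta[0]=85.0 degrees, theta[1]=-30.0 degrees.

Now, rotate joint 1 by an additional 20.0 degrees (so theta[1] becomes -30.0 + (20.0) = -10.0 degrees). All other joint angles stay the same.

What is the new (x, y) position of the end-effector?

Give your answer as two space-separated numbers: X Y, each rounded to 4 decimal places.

joint[0] = (0.0000, 0.0000)  (base)
link 0: phi[0] = 85 = 85 deg
  cos(85 deg) = 0.0872, sin(85 deg) = 0.9962
  joint[1] = (0.0000, 0.0000) + 4.7 * (0.0872, 0.9962) = (0.0000 + 0.4096, 0.0000 + 4.6821) = (0.4096, 4.6821)
link 1: phi[1] = 85 + -10 = 75 deg
  cos(75 deg) = 0.2588, sin(75 deg) = 0.9659
  joint[2] = (0.4096, 4.6821) + 8 * (0.2588, 0.9659) = (0.4096 + 2.0706, 4.6821 + 7.7274) = (2.4802, 12.4095)
End effector: (2.4802, 12.4095)

Answer: 2.4802 12.4095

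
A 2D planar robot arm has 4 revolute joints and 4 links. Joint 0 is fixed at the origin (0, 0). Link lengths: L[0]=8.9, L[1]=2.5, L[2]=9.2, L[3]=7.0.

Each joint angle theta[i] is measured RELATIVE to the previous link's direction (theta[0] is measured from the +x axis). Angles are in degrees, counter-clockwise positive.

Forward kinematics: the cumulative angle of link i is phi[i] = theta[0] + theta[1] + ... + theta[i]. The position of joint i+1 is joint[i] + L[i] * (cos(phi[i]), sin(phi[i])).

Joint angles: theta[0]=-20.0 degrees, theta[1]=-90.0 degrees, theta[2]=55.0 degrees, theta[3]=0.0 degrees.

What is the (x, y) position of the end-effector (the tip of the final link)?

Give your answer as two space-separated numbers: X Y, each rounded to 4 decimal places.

joint[0] = (0.0000, 0.0000)  (base)
link 0: phi[0] = -20 = -20 deg
  cos(-20 deg) = 0.9397, sin(-20 deg) = -0.3420
  joint[1] = (0.0000, 0.0000) + 8.9 * (0.9397, -0.3420) = (0.0000 + 8.3633, 0.0000 + -3.0440) = (8.3633, -3.0440)
link 1: phi[1] = -20 + -90 = -110 deg
  cos(-110 deg) = -0.3420, sin(-110 deg) = -0.9397
  joint[2] = (8.3633, -3.0440) + 2.5 * (-0.3420, -0.9397) = (8.3633 + -0.8551, -3.0440 + -2.3492) = (7.5082, -5.3932)
link 2: phi[2] = -20 + -90 + 55 = -55 deg
  cos(-55 deg) = 0.5736, sin(-55 deg) = -0.8192
  joint[3] = (7.5082, -5.3932) + 9.2 * (0.5736, -0.8192) = (7.5082 + 5.2769, -5.3932 + -7.5362) = (12.7851, -12.9294)
link 3: phi[3] = -20 + -90 + 55 + 0 = -55 deg
  cos(-55 deg) = 0.5736, sin(-55 deg) = -0.8192
  joint[4] = (12.7851, -12.9294) + 7 * (0.5736, -0.8192) = (12.7851 + 4.0150, -12.9294 + -5.7341) = (16.8002, -18.6635)
End effector: (16.8002, -18.6635)

Answer: 16.8002 -18.6635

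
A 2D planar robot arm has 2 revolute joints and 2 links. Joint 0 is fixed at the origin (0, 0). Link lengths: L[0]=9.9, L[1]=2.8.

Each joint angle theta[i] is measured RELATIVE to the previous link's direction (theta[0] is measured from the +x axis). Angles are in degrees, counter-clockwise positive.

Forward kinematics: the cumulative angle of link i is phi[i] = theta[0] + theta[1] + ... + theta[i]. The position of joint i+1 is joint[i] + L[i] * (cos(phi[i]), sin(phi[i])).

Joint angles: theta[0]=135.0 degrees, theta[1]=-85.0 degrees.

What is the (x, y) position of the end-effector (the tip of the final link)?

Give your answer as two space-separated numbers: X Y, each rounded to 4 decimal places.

Answer: -5.2006 9.1453

Derivation:
joint[0] = (0.0000, 0.0000)  (base)
link 0: phi[0] = 135 = 135 deg
  cos(135 deg) = -0.7071, sin(135 deg) = 0.7071
  joint[1] = (0.0000, 0.0000) + 9.9 * (-0.7071, 0.7071) = (0.0000 + -7.0004, 0.0000 + 7.0004) = (-7.0004, 7.0004)
link 1: phi[1] = 135 + -85 = 50 deg
  cos(50 deg) = 0.6428, sin(50 deg) = 0.7660
  joint[2] = (-7.0004, 7.0004) + 2.8 * (0.6428, 0.7660) = (-7.0004 + 1.7998, 7.0004 + 2.1449) = (-5.2006, 9.1453)
End effector: (-5.2006, 9.1453)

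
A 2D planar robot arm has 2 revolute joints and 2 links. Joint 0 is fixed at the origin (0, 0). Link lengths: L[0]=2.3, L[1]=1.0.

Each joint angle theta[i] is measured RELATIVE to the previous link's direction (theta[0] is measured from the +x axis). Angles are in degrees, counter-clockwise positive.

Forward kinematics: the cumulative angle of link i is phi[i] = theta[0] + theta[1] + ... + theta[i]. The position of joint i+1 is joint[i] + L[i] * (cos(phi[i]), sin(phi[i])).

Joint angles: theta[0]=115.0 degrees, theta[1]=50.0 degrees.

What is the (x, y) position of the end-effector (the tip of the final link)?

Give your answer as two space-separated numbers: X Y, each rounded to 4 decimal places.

joint[0] = (0.0000, 0.0000)  (base)
link 0: phi[0] = 115 = 115 deg
  cos(115 deg) = -0.4226, sin(115 deg) = 0.9063
  joint[1] = (0.0000, 0.0000) + 2.3 * (-0.4226, 0.9063) = (0.0000 + -0.9720, 0.0000 + 2.0845) = (-0.9720, 2.0845)
link 1: phi[1] = 115 + 50 = 165 deg
  cos(165 deg) = -0.9659, sin(165 deg) = 0.2588
  joint[2] = (-0.9720, 2.0845) + 1 * (-0.9659, 0.2588) = (-0.9720 + -0.9659, 2.0845 + 0.2588) = (-1.9379, 2.3433)
End effector: (-1.9379, 2.3433)

Answer: -1.9379 2.3433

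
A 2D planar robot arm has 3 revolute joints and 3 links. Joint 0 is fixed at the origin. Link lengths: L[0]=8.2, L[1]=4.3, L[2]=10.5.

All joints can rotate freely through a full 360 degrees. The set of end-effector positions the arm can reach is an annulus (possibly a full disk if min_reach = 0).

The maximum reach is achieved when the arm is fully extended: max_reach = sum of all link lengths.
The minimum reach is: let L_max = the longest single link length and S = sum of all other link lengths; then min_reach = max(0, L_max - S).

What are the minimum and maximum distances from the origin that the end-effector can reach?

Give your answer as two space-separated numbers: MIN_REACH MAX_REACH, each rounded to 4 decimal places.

Answer: 0.0000 23.0000

Derivation:
Link lengths: [8.2, 4.3, 10.5]
max_reach = 8.2 + 4.3 + 10.5 = 23
L_max = max([8.2, 4.3, 10.5]) = 10.5
S (sum of others) = 23 - 10.5 = 12.5
min_reach = max(0, 10.5 - 12.5) = max(0, -2) = 0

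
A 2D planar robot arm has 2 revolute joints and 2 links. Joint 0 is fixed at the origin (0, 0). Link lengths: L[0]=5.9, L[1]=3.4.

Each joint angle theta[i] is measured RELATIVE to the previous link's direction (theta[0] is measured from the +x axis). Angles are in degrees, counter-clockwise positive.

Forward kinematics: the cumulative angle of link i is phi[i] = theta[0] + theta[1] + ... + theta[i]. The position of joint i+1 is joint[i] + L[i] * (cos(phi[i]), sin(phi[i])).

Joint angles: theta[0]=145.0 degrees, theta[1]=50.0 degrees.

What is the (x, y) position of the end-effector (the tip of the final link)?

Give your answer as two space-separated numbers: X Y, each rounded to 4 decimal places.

Answer: -8.1171 2.5041

Derivation:
joint[0] = (0.0000, 0.0000)  (base)
link 0: phi[0] = 145 = 145 deg
  cos(145 deg) = -0.8192, sin(145 deg) = 0.5736
  joint[1] = (0.0000, 0.0000) + 5.9 * (-0.8192, 0.5736) = (0.0000 + -4.8330, 0.0000 + 3.3841) = (-4.8330, 3.3841)
link 1: phi[1] = 145 + 50 = 195 deg
  cos(195 deg) = -0.9659, sin(195 deg) = -0.2588
  joint[2] = (-4.8330, 3.3841) + 3.4 * (-0.9659, -0.2588) = (-4.8330 + -3.2841, 3.3841 + -0.8800) = (-8.1171, 2.5041)
End effector: (-8.1171, 2.5041)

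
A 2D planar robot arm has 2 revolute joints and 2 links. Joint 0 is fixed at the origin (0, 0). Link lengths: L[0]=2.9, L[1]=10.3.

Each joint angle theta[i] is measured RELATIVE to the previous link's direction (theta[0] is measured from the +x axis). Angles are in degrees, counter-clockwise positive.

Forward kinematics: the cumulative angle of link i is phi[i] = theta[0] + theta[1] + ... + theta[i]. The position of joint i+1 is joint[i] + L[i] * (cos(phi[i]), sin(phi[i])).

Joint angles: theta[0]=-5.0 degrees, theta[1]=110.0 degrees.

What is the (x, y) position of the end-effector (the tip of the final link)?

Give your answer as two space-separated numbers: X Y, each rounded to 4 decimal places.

joint[0] = (0.0000, 0.0000)  (base)
link 0: phi[0] = -5 = -5 deg
  cos(-5 deg) = 0.9962, sin(-5 deg) = -0.0872
  joint[1] = (0.0000, 0.0000) + 2.9 * (0.9962, -0.0872) = (0.0000 + 2.8890, 0.0000 + -0.2528) = (2.8890, -0.2528)
link 1: phi[1] = -5 + 110 = 105 deg
  cos(105 deg) = -0.2588, sin(105 deg) = 0.9659
  joint[2] = (2.8890, -0.2528) + 10.3 * (-0.2588, 0.9659) = (2.8890 + -2.6658, -0.2528 + 9.9490) = (0.2231, 9.6963)
End effector: (0.2231, 9.6963)

Answer: 0.2231 9.6963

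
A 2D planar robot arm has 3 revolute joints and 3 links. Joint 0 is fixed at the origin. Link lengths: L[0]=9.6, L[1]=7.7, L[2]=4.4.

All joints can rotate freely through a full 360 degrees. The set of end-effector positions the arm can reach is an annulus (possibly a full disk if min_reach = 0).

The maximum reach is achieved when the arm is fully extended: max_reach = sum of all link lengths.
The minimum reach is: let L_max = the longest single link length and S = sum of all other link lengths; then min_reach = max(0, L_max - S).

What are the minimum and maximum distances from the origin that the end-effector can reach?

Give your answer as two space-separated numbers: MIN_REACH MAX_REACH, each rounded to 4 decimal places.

Answer: 0.0000 21.7000

Derivation:
Link lengths: [9.6, 7.7, 4.4]
max_reach = 9.6 + 7.7 + 4.4 = 21.7
L_max = max([9.6, 7.7, 4.4]) = 9.6
S (sum of others) = 21.7 - 9.6 = 12.1
min_reach = max(0, 9.6 - 12.1) = max(0, -2.5) = 0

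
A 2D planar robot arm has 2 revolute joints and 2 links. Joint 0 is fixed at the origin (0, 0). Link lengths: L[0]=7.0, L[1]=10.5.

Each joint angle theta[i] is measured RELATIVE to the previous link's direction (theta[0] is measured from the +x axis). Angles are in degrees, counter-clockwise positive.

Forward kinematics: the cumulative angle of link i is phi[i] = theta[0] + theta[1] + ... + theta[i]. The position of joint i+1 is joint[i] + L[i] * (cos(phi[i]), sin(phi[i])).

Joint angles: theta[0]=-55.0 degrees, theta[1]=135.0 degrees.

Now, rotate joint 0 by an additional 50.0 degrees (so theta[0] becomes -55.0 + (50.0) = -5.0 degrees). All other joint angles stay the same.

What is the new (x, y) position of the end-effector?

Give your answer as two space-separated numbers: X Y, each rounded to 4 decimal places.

joint[0] = (0.0000, 0.0000)  (base)
link 0: phi[0] = -5 = -5 deg
  cos(-5 deg) = 0.9962, sin(-5 deg) = -0.0872
  joint[1] = (0.0000, 0.0000) + 7 * (0.9962, -0.0872) = (0.0000 + 6.9734, 0.0000 + -0.6101) = (6.9734, -0.6101)
link 1: phi[1] = -5 + 135 = 130 deg
  cos(130 deg) = -0.6428, sin(130 deg) = 0.7660
  joint[2] = (6.9734, -0.6101) + 10.5 * (-0.6428, 0.7660) = (6.9734 + -6.7493, -0.6101 + 8.0435) = (0.2241, 7.4334)
End effector: (0.2241, 7.4334)

Answer: 0.2241 7.4334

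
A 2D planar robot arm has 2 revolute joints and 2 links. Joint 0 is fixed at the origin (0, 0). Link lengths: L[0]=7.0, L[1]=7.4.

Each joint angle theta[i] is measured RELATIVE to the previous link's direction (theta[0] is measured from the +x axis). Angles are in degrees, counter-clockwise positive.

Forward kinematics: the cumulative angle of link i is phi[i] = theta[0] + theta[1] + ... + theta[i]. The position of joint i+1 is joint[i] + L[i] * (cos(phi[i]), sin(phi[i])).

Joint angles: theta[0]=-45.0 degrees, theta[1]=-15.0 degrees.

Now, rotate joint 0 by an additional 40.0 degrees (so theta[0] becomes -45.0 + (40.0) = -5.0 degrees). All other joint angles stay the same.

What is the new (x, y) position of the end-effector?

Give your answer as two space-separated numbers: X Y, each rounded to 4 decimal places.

Answer: 13.9271 -3.1410

Derivation:
joint[0] = (0.0000, 0.0000)  (base)
link 0: phi[0] = -5 = -5 deg
  cos(-5 deg) = 0.9962, sin(-5 deg) = -0.0872
  joint[1] = (0.0000, 0.0000) + 7 * (0.9962, -0.0872) = (0.0000 + 6.9734, 0.0000 + -0.6101) = (6.9734, -0.6101)
link 1: phi[1] = -5 + -15 = -20 deg
  cos(-20 deg) = 0.9397, sin(-20 deg) = -0.3420
  joint[2] = (6.9734, -0.6101) + 7.4 * (0.9397, -0.3420) = (6.9734 + 6.9537, -0.6101 + -2.5309) = (13.9271, -3.1410)
End effector: (13.9271, -3.1410)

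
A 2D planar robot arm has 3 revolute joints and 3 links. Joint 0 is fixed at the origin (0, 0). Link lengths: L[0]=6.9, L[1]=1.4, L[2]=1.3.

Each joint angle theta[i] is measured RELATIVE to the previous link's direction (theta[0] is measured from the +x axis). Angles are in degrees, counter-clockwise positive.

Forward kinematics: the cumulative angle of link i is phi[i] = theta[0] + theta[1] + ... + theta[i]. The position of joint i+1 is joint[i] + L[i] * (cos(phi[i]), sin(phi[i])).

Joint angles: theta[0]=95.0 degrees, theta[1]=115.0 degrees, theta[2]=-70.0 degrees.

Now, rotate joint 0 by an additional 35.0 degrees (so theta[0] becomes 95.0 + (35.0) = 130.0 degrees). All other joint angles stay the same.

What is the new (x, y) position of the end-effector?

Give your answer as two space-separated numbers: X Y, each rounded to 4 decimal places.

Answer: -6.3220 4.1302

Derivation:
joint[0] = (0.0000, 0.0000)  (base)
link 0: phi[0] = 130 = 130 deg
  cos(130 deg) = -0.6428, sin(130 deg) = 0.7660
  joint[1] = (0.0000, 0.0000) + 6.9 * (-0.6428, 0.7660) = (0.0000 + -4.4352, 0.0000 + 5.2857) = (-4.4352, 5.2857)
link 1: phi[1] = 130 + 115 = 245 deg
  cos(245 deg) = -0.4226, sin(245 deg) = -0.9063
  joint[2] = (-4.4352, 5.2857) + 1.4 * (-0.4226, -0.9063) = (-4.4352 + -0.5917, 5.2857 + -1.2688) = (-5.0269, 4.0169)
link 2: phi[2] = 130 + 115 + -70 = 175 deg
  cos(175 deg) = -0.9962, sin(175 deg) = 0.0872
  joint[3] = (-5.0269, 4.0169) + 1.3 * (-0.9962, 0.0872) = (-5.0269 + -1.2951, 4.0169 + 0.1133) = (-6.3220, 4.1302)
End effector: (-6.3220, 4.1302)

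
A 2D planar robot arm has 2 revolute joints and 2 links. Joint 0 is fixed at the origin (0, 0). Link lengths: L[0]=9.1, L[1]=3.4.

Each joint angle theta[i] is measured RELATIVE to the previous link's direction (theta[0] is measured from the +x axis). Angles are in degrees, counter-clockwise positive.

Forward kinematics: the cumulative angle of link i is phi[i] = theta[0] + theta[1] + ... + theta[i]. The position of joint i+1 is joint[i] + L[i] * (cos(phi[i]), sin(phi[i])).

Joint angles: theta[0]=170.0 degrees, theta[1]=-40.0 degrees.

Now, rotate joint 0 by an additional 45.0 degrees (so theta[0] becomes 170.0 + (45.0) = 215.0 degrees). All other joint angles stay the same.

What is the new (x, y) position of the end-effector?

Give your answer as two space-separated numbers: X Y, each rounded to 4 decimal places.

joint[0] = (0.0000, 0.0000)  (base)
link 0: phi[0] = 215 = 215 deg
  cos(215 deg) = -0.8192, sin(215 deg) = -0.5736
  joint[1] = (0.0000, 0.0000) + 9.1 * (-0.8192, -0.5736) = (0.0000 + -7.4543, 0.0000 + -5.2195) = (-7.4543, -5.2195)
link 1: phi[1] = 215 + -40 = 175 deg
  cos(175 deg) = -0.9962, sin(175 deg) = 0.0872
  joint[2] = (-7.4543, -5.2195) + 3.4 * (-0.9962, 0.0872) = (-7.4543 + -3.3871, -5.2195 + 0.2963) = (-10.8413, -4.9232)
End effector: (-10.8413, -4.9232)

Answer: -10.8413 -4.9232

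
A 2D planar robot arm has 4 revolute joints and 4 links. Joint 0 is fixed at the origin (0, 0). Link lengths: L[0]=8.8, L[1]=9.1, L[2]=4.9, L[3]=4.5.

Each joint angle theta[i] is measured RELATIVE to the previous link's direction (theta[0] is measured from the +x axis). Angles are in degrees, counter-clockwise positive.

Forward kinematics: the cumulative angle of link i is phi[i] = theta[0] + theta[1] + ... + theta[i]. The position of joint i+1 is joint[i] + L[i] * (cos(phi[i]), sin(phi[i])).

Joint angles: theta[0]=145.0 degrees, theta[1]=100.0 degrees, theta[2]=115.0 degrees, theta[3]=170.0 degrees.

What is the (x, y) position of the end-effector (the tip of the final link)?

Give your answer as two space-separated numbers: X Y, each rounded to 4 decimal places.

joint[0] = (0.0000, 0.0000)  (base)
link 0: phi[0] = 145 = 145 deg
  cos(145 deg) = -0.8192, sin(145 deg) = 0.5736
  joint[1] = (0.0000, 0.0000) + 8.8 * (-0.8192, 0.5736) = (0.0000 + -7.2085, 0.0000 + 5.0475) = (-7.2085, 5.0475)
link 1: phi[1] = 145 + 100 = 245 deg
  cos(245 deg) = -0.4226, sin(245 deg) = -0.9063
  joint[2] = (-7.2085, 5.0475) + 9.1 * (-0.4226, -0.9063) = (-7.2085 + -3.8458, 5.0475 + -8.2474) = (-11.0544, -3.1999)
link 2: phi[2] = 145 + 100 + 115 = 360 deg
  cos(360 deg) = 1.0000, sin(360 deg) = -0.0000
  joint[3] = (-11.0544, -3.1999) + 4.9 * (1.0000, -0.0000) = (-11.0544 + 4.9000, -3.1999 + -0.0000) = (-6.1544, -3.1999)
link 3: phi[3] = 145 + 100 + 115 + 170 = 530 deg
  cos(530 deg) = -0.9848, sin(530 deg) = 0.1736
  joint[4] = (-6.1544, -3.1999) + 4.5 * (-0.9848, 0.1736) = (-6.1544 + -4.4316, -3.1999 + 0.7814) = (-10.5860, -2.4185)
End effector: (-10.5860, -2.4185)

Answer: -10.5860 -2.4185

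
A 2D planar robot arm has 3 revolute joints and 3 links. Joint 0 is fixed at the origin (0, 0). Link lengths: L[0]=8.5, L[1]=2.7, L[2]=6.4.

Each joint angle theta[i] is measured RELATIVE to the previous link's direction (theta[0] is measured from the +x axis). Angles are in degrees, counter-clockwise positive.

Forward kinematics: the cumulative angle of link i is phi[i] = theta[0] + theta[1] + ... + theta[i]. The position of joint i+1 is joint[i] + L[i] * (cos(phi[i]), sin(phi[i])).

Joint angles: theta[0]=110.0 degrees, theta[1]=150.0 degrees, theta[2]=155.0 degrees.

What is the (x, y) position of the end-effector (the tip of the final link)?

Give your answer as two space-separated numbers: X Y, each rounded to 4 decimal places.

Answer: 0.2949 10.5710

Derivation:
joint[0] = (0.0000, 0.0000)  (base)
link 0: phi[0] = 110 = 110 deg
  cos(110 deg) = -0.3420, sin(110 deg) = 0.9397
  joint[1] = (0.0000, 0.0000) + 8.5 * (-0.3420, 0.9397) = (0.0000 + -2.9072, 0.0000 + 7.9874) = (-2.9072, 7.9874)
link 1: phi[1] = 110 + 150 = 260 deg
  cos(260 deg) = -0.1736, sin(260 deg) = -0.9848
  joint[2] = (-2.9072, 7.9874) + 2.7 * (-0.1736, -0.9848) = (-2.9072 + -0.4689, 7.9874 + -2.6590) = (-3.3760, 5.3284)
link 2: phi[2] = 110 + 150 + 155 = 415 deg
  cos(415 deg) = 0.5736, sin(415 deg) = 0.8192
  joint[3] = (-3.3760, 5.3284) + 6.4 * (0.5736, 0.8192) = (-3.3760 + 3.6709, 5.3284 + 5.2426) = (0.2949, 10.5710)
End effector: (0.2949, 10.5710)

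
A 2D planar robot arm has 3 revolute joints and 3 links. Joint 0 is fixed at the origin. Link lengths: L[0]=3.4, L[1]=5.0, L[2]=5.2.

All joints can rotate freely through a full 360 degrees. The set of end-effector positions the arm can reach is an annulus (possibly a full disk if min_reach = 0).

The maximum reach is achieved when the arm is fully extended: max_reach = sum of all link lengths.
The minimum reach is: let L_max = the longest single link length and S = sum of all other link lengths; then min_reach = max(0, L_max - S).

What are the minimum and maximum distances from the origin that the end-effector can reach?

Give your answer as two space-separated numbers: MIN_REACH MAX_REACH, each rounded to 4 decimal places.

Link lengths: [3.4, 5.0, 5.2]
max_reach = 3.4 + 5 + 5.2 = 13.6
L_max = max([3.4, 5.0, 5.2]) = 5.2
S (sum of others) = 13.6 - 5.2 = 8.4
min_reach = max(0, 5.2 - 8.4) = max(0, -3.2) = 0

Answer: 0.0000 13.6000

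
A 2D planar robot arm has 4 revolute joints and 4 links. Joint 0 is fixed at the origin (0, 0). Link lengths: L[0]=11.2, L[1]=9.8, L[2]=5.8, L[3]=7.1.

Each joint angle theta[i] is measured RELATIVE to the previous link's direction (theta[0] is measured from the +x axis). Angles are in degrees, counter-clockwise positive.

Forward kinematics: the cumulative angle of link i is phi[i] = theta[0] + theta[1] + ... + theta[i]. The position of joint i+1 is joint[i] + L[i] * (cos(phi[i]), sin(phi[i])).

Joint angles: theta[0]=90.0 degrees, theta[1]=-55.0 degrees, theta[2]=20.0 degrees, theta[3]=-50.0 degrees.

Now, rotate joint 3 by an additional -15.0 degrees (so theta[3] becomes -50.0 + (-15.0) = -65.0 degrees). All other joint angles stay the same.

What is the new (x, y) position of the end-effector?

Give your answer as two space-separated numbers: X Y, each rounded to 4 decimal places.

joint[0] = (0.0000, 0.0000)  (base)
link 0: phi[0] = 90 = 90 deg
  cos(90 deg) = 0.0000, sin(90 deg) = 1.0000
  joint[1] = (0.0000, 0.0000) + 11.2 * (0.0000, 1.0000) = (0.0000 + 0.0000, 0.0000 + 11.2000) = (0.0000, 11.2000)
link 1: phi[1] = 90 + -55 = 35 deg
  cos(35 deg) = 0.8192, sin(35 deg) = 0.5736
  joint[2] = (0.0000, 11.2000) + 9.8 * (0.8192, 0.5736) = (0.0000 + 8.0277, 11.2000 + 5.6210) = (8.0277, 16.8210)
link 2: phi[2] = 90 + -55 + 20 = 55 deg
  cos(55 deg) = 0.5736, sin(55 deg) = 0.8192
  joint[3] = (8.0277, 16.8210) + 5.8 * (0.5736, 0.8192) = (8.0277 + 3.3267, 16.8210 + 4.7511) = (11.3544, 21.5721)
link 3: phi[3] = 90 + -55 + 20 + -65 = -10 deg
  cos(-10 deg) = 0.9848, sin(-10 deg) = -0.1736
  joint[4] = (11.3544, 21.5721) + 7.1 * (0.9848, -0.1736) = (11.3544 + 6.9921, 21.5721 + -1.2329) = (18.3466, 20.3392)
End effector: (18.3466, 20.3392)

Answer: 18.3466 20.3392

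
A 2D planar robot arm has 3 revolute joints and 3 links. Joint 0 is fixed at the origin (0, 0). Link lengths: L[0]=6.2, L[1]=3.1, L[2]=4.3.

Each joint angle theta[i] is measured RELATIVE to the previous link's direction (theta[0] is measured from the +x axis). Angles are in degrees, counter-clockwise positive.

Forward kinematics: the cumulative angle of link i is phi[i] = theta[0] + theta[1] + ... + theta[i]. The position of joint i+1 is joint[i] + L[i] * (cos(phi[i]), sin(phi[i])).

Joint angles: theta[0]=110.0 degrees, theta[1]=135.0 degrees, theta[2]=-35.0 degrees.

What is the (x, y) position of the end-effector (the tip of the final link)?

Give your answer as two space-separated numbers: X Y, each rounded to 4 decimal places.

Answer: -7.1546 0.8665

Derivation:
joint[0] = (0.0000, 0.0000)  (base)
link 0: phi[0] = 110 = 110 deg
  cos(110 deg) = -0.3420, sin(110 deg) = 0.9397
  joint[1] = (0.0000, 0.0000) + 6.2 * (-0.3420, 0.9397) = (0.0000 + -2.1205, 0.0000 + 5.8261) = (-2.1205, 5.8261)
link 1: phi[1] = 110 + 135 = 245 deg
  cos(245 deg) = -0.4226, sin(245 deg) = -0.9063
  joint[2] = (-2.1205, 5.8261) + 3.1 * (-0.4226, -0.9063) = (-2.1205 + -1.3101, 5.8261 + -2.8096) = (-3.4306, 3.0165)
link 2: phi[2] = 110 + 135 + -35 = 210 deg
  cos(210 deg) = -0.8660, sin(210 deg) = -0.5000
  joint[3] = (-3.4306, 3.0165) + 4.3 * (-0.8660, -0.5000) = (-3.4306 + -3.7239, 3.0165 + -2.1500) = (-7.1546, 0.8665)
End effector: (-7.1546, 0.8665)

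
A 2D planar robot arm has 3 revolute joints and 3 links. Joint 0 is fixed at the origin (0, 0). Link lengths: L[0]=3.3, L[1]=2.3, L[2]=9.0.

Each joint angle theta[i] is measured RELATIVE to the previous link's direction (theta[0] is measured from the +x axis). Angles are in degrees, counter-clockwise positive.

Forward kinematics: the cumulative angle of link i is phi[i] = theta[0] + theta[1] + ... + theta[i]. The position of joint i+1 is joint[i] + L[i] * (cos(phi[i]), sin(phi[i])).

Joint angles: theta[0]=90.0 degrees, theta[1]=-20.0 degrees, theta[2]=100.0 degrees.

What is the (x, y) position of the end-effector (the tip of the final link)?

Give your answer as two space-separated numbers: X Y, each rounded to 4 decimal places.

joint[0] = (0.0000, 0.0000)  (base)
link 0: phi[0] = 90 = 90 deg
  cos(90 deg) = 0.0000, sin(90 deg) = 1.0000
  joint[1] = (0.0000, 0.0000) + 3.3 * (0.0000, 1.0000) = (0.0000 + 0.0000, 0.0000 + 3.3000) = (0.0000, 3.3000)
link 1: phi[1] = 90 + -20 = 70 deg
  cos(70 deg) = 0.3420, sin(70 deg) = 0.9397
  joint[2] = (0.0000, 3.3000) + 2.3 * (0.3420, 0.9397) = (0.0000 + 0.7866, 3.3000 + 2.1613) = (0.7866, 5.4613)
link 2: phi[2] = 90 + -20 + 100 = 170 deg
  cos(170 deg) = -0.9848, sin(170 deg) = 0.1736
  joint[3] = (0.7866, 5.4613) + 9 * (-0.9848, 0.1736) = (0.7866 + -8.8633, 5.4613 + 1.5628) = (-8.0766, 7.0241)
End effector: (-8.0766, 7.0241)

Answer: -8.0766 7.0241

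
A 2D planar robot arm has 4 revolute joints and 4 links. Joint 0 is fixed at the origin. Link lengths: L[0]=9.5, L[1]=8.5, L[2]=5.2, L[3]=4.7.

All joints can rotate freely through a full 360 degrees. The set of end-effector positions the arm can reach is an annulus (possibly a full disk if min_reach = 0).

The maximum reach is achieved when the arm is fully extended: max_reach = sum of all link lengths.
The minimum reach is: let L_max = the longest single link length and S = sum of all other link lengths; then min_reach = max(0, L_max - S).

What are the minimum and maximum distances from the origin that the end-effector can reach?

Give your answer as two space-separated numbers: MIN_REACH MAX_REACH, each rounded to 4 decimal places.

Answer: 0.0000 27.9000

Derivation:
Link lengths: [9.5, 8.5, 5.2, 4.7]
max_reach = 9.5 + 8.5 + 5.2 + 4.7 = 27.9
L_max = max([9.5, 8.5, 5.2, 4.7]) = 9.5
S (sum of others) = 27.9 - 9.5 = 18.4
min_reach = max(0, 9.5 - 18.4) = max(0, -8.9) = 0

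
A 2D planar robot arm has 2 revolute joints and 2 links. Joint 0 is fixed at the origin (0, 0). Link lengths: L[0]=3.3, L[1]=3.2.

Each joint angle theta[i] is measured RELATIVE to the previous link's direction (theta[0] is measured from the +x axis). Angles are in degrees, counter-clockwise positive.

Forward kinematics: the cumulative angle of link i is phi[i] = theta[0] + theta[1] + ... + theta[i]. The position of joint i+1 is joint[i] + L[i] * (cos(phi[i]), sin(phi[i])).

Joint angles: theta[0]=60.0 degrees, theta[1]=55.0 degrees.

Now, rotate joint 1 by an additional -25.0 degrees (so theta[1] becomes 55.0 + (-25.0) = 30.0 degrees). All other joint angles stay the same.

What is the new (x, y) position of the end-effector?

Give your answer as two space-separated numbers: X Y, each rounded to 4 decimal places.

joint[0] = (0.0000, 0.0000)  (base)
link 0: phi[0] = 60 = 60 deg
  cos(60 deg) = 0.5000, sin(60 deg) = 0.8660
  joint[1] = (0.0000, 0.0000) + 3.3 * (0.5000, 0.8660) = (0.0000 + 1.6500, 0.0000 + 2.8579) = (1.6500, 2.8579)
link 1: phi[1] = 60 + 30 = 90 deg
  cos(90 deg) = 0.0000, sin(90 deg) = 1.0000
  joint[2] = (1.6500, 2.8579) + 3.2 * (0.0000, 1.0000) = (1.6500 + 0.0000, 2.8579 + 3.2000) = (1.6500, 6.0579)
End effector: (1.6500, 6.0579)

Answer: 1.6500 6.0579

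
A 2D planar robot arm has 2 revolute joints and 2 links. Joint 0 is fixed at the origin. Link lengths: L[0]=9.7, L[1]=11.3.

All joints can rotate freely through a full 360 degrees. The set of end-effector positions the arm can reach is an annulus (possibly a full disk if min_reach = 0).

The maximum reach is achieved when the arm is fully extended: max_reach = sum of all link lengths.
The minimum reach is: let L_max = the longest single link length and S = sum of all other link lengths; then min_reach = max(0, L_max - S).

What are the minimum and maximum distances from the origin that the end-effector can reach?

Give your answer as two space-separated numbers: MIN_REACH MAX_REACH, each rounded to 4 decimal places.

Answer: 1.6000 21.0000

Derivation:
Link lengths: [9.7, 11.3]
max_reach = 9.7 + 11.3 = 21
L_max = max([9.7, 11.3]) = 11.3
S (sum of others) = 21 - 11.3 = 9.7
min_reach = max(0, 11.3 - 9.7) = max(0, 1.6) = 1.6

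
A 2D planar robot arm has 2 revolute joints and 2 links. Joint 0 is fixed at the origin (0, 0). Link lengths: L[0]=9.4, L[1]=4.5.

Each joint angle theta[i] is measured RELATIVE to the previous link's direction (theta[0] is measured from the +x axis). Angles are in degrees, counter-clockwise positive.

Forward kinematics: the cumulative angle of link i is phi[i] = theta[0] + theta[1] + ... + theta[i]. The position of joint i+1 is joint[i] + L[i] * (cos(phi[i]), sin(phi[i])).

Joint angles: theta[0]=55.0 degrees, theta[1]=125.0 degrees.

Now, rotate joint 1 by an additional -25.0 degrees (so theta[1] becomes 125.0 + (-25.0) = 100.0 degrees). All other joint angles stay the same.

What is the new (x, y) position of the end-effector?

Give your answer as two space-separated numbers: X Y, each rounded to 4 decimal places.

joint[0] = (0.0000, 0.0000)  (base)
link 0: phi[0] = 55 = 55 deg
  cos(55 deg) = 0.5736, sin(55 deg) = 0.8192
  joint[1] = (0.0000, 0.0000) + 9.4 * (0.5736, 0.8192) = (0.0000 + 5.3916, 0.0000 + 7.7000) = (5.3916, 7.7000)
link 1: phi[1] = 55 + 100 = 155 deg
  cos(155 deg) = -0.9063, sin(155 deg) = 0.4226
  joint[2] = (5.3916, 7.7000) + 4.5 * (-0.9063, 0.4226) = (5.3916 + -4.0784, 7.7000 + 1.9018) = (1.3132, 9.6018)
End effector: (1.3132, 9.6018)

Answer: 1.3132 9.6018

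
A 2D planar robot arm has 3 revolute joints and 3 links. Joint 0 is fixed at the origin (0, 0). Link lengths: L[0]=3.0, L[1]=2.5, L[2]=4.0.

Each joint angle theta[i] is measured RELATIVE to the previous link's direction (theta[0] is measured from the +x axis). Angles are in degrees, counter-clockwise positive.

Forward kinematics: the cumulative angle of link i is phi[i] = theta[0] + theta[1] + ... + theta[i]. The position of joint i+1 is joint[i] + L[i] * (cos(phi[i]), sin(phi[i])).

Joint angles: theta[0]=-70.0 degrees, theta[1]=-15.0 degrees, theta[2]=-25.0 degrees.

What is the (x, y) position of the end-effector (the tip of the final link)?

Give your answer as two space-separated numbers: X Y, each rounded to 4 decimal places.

Answer: -0.1241 -9.0683

Derivation:
joint[0] = (0.0000, 0.0000)  (base)
link 0: phi[0] = -70 = -70 deg
  cos(-70 deg) = 0.3420, sin(-70 deg) = -0.9397
  joint[1] = (0.0000, 0.0000) + 3 * (0.3420, -0.9397) = (0.0000 + 1.0261, 0.0000 + -2.8191) = (1.0261, -2.8191)
link 1: phi[1] = -70 + -15 = -85 deg
  cos(-85 deg) = 0.0872, sin(-85 deg) = -0.9962
  joint[2] = (1.0261, -2.8191) + 2.5 * (0.0872, -0.9962) = (1.0261 + 0.2179, -2.8191 + -2.4905) = (1.2439, -5.3096)
link 2: phi[2] = -70 + -15 + -25 = -110 deg
  cos(-110 deg) = -0.3420, sin(-110 deg) = -0.9397
  joint[3] = (1.2439, -5.3096) + 4 * (-0.3420, -0.9397) = (1.2439 + -1.3681, -5.3096 + -3.7588) = (-0.1241, -9.0683)
End effector: (-0.1241, -9.0683)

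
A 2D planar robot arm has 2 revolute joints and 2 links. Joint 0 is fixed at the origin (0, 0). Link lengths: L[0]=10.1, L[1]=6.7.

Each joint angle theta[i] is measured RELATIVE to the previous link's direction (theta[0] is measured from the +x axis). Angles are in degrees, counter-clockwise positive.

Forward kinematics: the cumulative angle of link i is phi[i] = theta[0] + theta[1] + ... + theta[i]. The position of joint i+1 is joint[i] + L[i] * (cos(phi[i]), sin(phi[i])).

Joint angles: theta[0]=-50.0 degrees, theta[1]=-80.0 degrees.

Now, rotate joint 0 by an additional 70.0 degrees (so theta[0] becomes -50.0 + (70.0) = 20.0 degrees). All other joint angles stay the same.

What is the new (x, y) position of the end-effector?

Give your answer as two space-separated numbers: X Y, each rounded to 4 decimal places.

joint[0] = (0.0000, 0.0000)  (base)
link 0: phi[0] = 20 = 20 deg
  cos(20 deg) = 0.9397, sin(20 deg) = 0.3420
  joint[1] = (0.0000, 0.0000) + 10.1 * (0.9397, 0.3420) = (0.0000 + 9.4909, 0.0000 + 3.4544) = (9.4909, 3.4544)
link 1: phi[1] = 20 + -80 = -60 deg
  cos(-60 deg) = 0.5000, sin(-60 deg) = -0.8660
  joint[2] = (9.4909, 3.4544) + 6.7 * (0.5000, -0.8660) = (9.4909 + 3.3500, 3.4544 + -5.8024) = (12.8409, -2.3480)
End effector: (12.8409, -2.3480)

Answer: 12.8409 -2.3480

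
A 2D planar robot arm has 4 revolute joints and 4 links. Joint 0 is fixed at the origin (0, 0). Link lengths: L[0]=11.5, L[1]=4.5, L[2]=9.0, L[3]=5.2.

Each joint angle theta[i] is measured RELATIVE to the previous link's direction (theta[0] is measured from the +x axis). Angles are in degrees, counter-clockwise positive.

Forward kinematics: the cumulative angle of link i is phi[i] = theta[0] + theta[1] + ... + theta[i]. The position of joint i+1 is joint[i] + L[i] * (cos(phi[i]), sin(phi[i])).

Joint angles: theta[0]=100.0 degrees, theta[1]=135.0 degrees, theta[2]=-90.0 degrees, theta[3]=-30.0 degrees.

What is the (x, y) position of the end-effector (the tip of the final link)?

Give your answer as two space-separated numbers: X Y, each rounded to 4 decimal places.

Answer: -14.1480 17.5141

Derivation:
joint[0] = (0.0000, 0.0000)  (base)
link 0: phi[0] = 100 = 100 deg
  cos(100 deg) = -0.1736, sin(100 deg) = 0.9848
  joint[1] = (0.0000, 0.0000) + 11.5 * (-0.1736, 0.9848) = (0.0000 + -1.9970, 0.0000 + 11.3253) = (-1.9970, 11.3253)
link 1: phi[1] = 100 + 135 = 235 deg
  cos(235 deg) = -0.5736, sin(235 deg) = -0.8192
  joint[2] = (-1.9970, 11.3253) + 4.5 * (-0.5736, -0.8192) = (-1.9970 + -2.5811, 11.3253 + -3.6862) = (-4.5780, 7.6391)
link 2: phi[2] = 100 + 135 + -90 = 145 deg
  cos(145 deg) = -0.8192, sin(145 deg) = 0.5736
  joint[3] = (-4.5780, 7.6391) + 9 * (-0.8192, 0.5736) = (-4.5780 + -7.3724, 7.6391 + 5.1622) = (-11.9504, 12.8013)
link 3: phi[3] = 100 + 135 + -90 + -30 = 115 deg
  cos(115 deg) = -0.4226, sin(115 deg) = 0.9063
  joint[4] = (-11.9504, 12.8013) + 5.2 * (-0.4226, 0.9063) = (-11.9504 + -2.1976, 12.8013 + 4.7128) = (-14.1480, 17.5141)
End effector: (-14.1480, 17.5141)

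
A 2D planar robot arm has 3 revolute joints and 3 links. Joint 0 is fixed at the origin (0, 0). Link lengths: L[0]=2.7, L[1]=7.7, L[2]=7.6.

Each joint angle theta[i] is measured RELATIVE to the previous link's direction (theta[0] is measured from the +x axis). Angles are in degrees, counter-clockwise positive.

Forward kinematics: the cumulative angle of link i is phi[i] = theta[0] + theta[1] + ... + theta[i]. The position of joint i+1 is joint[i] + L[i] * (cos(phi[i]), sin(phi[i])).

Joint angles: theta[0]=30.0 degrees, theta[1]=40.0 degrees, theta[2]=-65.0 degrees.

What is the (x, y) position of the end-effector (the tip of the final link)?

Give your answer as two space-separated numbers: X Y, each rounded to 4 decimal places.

Answer: 12.5429 9.2480

Derivation:
joint[0] = (0.0000, 0.0000)  (base)
link 0: phi[0] = 30 = 30 deg
  cos(30 deg) = 0.8660, sin(30 deg) = 0.5000
  joint[1] = (0.0000, 0.0000) + 2.7 * (0.8660, 0.5000) = (0.0000 + 2.3383, 0.0000 + 1.3500) = (2.3383, 1.3500)
link 1: phi[1] = 30 + 40 = 70 deg
  cos(70 deg) = 0.3420, sin(70 deg) = 0.9397
  joint[2] = (2.3383, 1.3500) + 7.7 * (0.3420, 0.9397) = (2.3383 + 2.6336, 1.3500 + 7.2356) = (4.9718, 8.5856)
link 2: phi[2] = 30 + 40 + -65 = 5 deg
  cos(5 deg) = 0.9962, sin(5 deg) = 0.0872
  joint[3] = (4.9718, 8.5856) + 7.6 * (0.9962, 0.0872) = (4.9718 + 7.5711, 8.5856 + 0.6624) = (12.5429, 9.2480)
End effector: (12.5429, 9.2480)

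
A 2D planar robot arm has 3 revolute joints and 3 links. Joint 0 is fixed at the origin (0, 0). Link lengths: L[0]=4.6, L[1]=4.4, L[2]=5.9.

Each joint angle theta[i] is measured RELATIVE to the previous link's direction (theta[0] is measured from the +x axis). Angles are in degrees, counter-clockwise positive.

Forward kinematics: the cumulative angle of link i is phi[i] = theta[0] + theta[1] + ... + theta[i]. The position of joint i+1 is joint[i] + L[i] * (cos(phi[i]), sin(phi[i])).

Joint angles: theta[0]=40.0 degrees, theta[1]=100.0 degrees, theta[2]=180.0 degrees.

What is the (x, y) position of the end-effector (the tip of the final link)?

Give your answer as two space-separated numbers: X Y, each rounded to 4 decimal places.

Answer: 4.6729 1.9926

Derivation:
joint[0] = (0.0000, 0.0000)  (base)
link 0: phi[0] = 40 = 40 deg
  cos(40 deg) = 0.7660, sin(40 deg) = 0.6428
  joint[1] = (0.0000, 0.0000) + 4.6 * (0.7660, 0.6428) = (0.0000 + 3.5238, 0.0000 + 2.9568) = (3.5238, 2.9568)
link 1: phi[1] = 40 + 100 = 140 deg
  cos(140 deg) = -0.7660, sin(140 deg) = 0.6428
  joint[2] = (3.5238, 2.9568) + 4.4 * (-0.7660, 0.6428) = (3.5238 + -3.3706, 2.9568 + 2.8283) = (0.1532, 5.7851)
link 2: phi[2] = 40 + 100 + 180 = 320 deg
  cos(320 deg) = 0.7660, sin(320 deg) = -0.6428
  joint[3] = (0.1532, 5.7851) + 5.9 * (0.7660, -0.6428) = (0.1532 + 4.5197, 5.7851 + -3.7924) = (4.6729, 1.9926)
End effector: (4.6729, 1.9926)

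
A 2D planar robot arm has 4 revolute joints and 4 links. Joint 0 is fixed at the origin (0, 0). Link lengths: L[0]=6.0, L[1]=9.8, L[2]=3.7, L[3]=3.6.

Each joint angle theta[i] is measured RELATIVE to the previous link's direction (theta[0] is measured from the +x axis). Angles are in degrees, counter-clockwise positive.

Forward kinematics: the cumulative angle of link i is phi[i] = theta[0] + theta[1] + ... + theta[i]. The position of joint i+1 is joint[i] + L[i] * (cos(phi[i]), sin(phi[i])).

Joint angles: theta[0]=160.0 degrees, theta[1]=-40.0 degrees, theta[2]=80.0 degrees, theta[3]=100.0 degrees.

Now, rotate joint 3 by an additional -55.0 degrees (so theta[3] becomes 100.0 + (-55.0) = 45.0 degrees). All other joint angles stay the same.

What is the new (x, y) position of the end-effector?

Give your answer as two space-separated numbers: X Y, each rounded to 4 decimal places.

Answer: -15.5364 6.0110

Derivation:
joint[0] = (0.0000, 0.0000)  (base)
link 0: phi[0] = 160 = 160 deg
  cos(160 deg) = -0.9397, sin(160 deg) = 0.3420
  joint[1] = (0.0000, 0.0000) + 6 * (-0.9397, 0.3420) = (0.0000 + -5.6382, 0.0000 + 2.0521) = (-5.6382, 2.0521)
link 1: phi[1] = 160 + -40 = 120 deg
  cos(120 deg) = -0.5000, sin(120 deg) = 0.8660
  joint[2] = (-5.6382, 2.0521) + 9.8 * (-0.5000, 0.8660) = (-5.6382 + -4.9000, 2.0521 + 8.4870) = (-10.5382, 10.5392)
link 2: phi[2] = 160 + -40 + 80 = 200 deg
  cos(200 deg) = -0.9397, sin(200 deg) = -0.3420
  joint[3] = (-10.5382, 10.5392) + 3.7 * (-0.9397, -0.3420) = (-10.5382 + -3.4769, 10.5392 + -1.2655) = (-14.0150, 9.2737)
link 3: phi[3] = 160 + -40 + 80 + 45 = 245 deg
  cos(245 deg) = -0.4226, sin(245 deg) = -0.9063
  joint[4] = (-14.0150, 9.2737) + 3.6 * (-0.4226, -0.9063) = (-14.0150 + -1.5214, 9.2737 + -3.2627) = (-15.5364, 6.0110)
End effector: (-15.5364, 6.0110)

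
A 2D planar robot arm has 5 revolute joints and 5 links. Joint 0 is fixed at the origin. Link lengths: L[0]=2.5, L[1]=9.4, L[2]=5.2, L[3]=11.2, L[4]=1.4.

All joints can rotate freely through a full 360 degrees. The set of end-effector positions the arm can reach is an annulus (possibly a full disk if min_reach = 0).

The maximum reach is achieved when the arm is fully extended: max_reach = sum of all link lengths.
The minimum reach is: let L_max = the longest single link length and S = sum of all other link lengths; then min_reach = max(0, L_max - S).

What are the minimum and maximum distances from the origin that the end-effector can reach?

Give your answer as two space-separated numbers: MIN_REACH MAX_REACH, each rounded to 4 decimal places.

Link lengths: [2.5, 9.4, 5.2, 11.2, 1.4]
max_reach = 2.5 + 9.4 + 5.2 + 11.2 + 1.4 = 29.7
L_max = max([2.5, 9.4, 5.2, 11.2, 1.4]) = 11.2
S (sum of others) = 29.7 - 11.2 = 18.5
min_reach = max(0, 11.2 - 18.5) = max(0, -7.3) = 0

Answer: 0.0000 29.7000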